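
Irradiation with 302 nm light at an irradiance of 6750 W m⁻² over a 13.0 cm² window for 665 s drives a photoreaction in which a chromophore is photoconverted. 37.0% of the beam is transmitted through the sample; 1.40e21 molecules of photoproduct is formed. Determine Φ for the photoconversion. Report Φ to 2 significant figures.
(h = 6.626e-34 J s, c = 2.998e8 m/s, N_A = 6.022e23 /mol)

Φ = 0.25

Product: 1.40e21 / 6.022e23 = 0.002325 mol.
Photon energy at 302 nm: hc/λ = (6.626e-34)(2.998e8)/(302e-9) = 6.578e-19 J.
Energy delivered: (6750 W m⁻²)(13.0e-4 m²)(665 s) = 5835 J.
Photons incident: 5835 / 6.578e-19 = 8.870e21, i.e. 8.870e21/6.022e23 = 0.01473 mol.
Fraction absorbed: 1 − 37.0/100 = 0.6300.
Photons absorbed: 0.6300 × 0.01473 = 0.009280 mol.
Φ = 0.002325 mol / 0.009280 mol photons = 0.25.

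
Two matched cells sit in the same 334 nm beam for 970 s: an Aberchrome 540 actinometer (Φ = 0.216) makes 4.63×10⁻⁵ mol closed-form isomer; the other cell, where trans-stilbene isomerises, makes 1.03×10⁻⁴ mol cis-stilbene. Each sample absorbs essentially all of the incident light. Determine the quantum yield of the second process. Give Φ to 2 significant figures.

Φ = 0.48

Photons absorbed by the actinometer: 4.63×10⁻⁵ / 0.216 = 2.144×10⁻⁴ mol.
Φ(unknown) = 1.03×10⁻⁴ / 2.144×10⁻⁴ = 0.48.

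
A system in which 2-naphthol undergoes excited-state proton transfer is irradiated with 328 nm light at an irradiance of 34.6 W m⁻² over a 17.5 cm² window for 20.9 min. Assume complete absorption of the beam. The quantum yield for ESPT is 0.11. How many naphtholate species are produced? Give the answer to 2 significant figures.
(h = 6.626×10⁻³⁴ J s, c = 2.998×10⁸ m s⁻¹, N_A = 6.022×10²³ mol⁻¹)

Photon energy at 328 nm: hc/λ = (6.626×10⁻³⁴)(2.998×10⁸)/(328×10⁻⁹) = 6.056×10⁻¹⁹ J.
Energy delivered: (34.6 W m⁻²)(17.5×10⁻⁴ m²)(1254 s) = 75.93 J.
Photons incident: 75.93 / 6.056×10⁻¹⁹ = 1.254×10²⁰, i.e. 1.254×10²⁰/6.022×10²³ = 2.082×10⁻⁴ mol.
Product: Φ × n_abs = 0.11 × 2.082×10⁻⁴ = 2.290×10⁻⁵ mol.
As a count: 2.290×10⁻⁵ × 6.022×10²³ = 1.4×10¹⁹.

1.4×10¹⁹ species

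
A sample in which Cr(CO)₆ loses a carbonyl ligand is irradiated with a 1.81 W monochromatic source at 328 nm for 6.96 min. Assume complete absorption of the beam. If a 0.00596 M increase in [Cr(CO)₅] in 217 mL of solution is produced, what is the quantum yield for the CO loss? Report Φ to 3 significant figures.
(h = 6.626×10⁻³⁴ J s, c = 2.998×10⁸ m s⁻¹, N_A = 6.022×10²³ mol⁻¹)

Product: (0.00596 M)(0.217 L) = 0.001293 mol.
Photon energy at 328 nm: hc/λ = (6.626×10⁻³⁴)(2.998×10⁸)/(328×10⁻⁹) = 6.056×10⁻¹⁹ J.
Energy delivered: (1.81 W)(417.6 s) = 755.9 J.
Photons incident: 755.9 / 6.056×10⁻¹⁹ = 1.248×10²¹, i.e. 1.248×10²¹/6.022×10²³ = 0.002072 mol.
Φ = 0.001293 mol / 0.002072 mol photons = 0.624.

Φ = 0.624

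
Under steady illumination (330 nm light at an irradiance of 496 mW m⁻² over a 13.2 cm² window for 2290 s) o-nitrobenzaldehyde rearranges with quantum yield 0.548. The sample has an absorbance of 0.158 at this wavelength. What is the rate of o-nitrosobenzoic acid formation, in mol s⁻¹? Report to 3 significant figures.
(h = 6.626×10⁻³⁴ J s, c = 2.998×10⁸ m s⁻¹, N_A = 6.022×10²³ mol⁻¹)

3.02×10⁻¹⁰ mol s⁻¹

Photon energy at 330 nm: hc/λ = (6.626×10⁻³⁴)(2.998×10⁸)/(330×10⁻⁹) = 6.020×10⁻¹⁹ J.
Energy delivered: (496 mW m⁻²)(13.2×10⁻⁴ m²)(2290 s) = 1.499 J.
Photons incident: 1.499 / 6.020×10⁻¹⁹ = 2.490×10¹⁸, i.e. 2.490×10¹⁸/6.022×10²³ = 4.135×10⁻⁶ mol.
Fraction absorbed: 1 − 10^(−0.158) = 0.3050.
Photons absorbed: 0.3050 × 4.135×10⁻⁶ = 1.261×10⁻⁶ mol.
Product formed: 0.548 × 1.261×10⁻⁶ = 6.910×10⁻⁷ mol.
Rate: 6.910×10⁻⁷ / 2290 s = 3.02×10⁻¹⁰ mol s⁻¹.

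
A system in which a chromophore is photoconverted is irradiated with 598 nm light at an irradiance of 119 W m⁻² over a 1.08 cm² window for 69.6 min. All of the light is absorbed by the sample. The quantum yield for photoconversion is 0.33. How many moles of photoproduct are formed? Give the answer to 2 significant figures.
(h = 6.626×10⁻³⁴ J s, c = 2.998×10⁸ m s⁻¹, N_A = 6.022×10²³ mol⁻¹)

Photon energy at 598 nm: hc/λ = (6.626×10⁻³⁴)(2.998×10⁸)/(598×10⁻⁹) = 3.322×10⁻¹⁹ J.
Energy delivered: (119 W m⁻²)(1.08×10⁻⁴ m²)(4176 s) = 53.67 J.
Photons incident: 53.67 / 3.322×10⁻¹⁹ = 1.616×10²⁰, i.e. 1.616×10²⁰/6.022×10²³ = 2.683×10⁻⁴ mol.
Product: Φ × n_abs = 0.33 × 2.683×10⁻⁴ = 8.854×10⁻⁵ mol.

8.9×10⁻⁵ mol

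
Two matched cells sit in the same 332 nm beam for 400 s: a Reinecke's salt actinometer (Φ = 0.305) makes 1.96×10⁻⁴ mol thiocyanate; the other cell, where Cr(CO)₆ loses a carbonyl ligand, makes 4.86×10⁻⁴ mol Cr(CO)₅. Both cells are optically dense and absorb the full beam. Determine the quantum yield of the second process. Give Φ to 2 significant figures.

Φ = 0.76

Photons absorbed by the actinometer: 1.96×10⁻⁴ / 0.305 = 6.426×10⁻⁴ mol.
Φ(unknown) = 4.86×10⁻⁴ / 6.426×10⁻⁴ = 0.76.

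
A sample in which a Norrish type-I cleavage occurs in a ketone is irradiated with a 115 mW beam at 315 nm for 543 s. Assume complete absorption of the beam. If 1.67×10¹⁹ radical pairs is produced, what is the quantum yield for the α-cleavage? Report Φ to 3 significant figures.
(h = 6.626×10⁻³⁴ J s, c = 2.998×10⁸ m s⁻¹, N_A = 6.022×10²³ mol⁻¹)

Φ = 0.169

Product: 1.67×10¹⁹ / 6.022×10²³ = 2.773×10⁻⁵ mol.
Photon energy at 315 nm: hc/λ = (6.626×10⁻³⁴)(2.998×10⁸)/(315×10⁻⁹) = 6.306×10⁻¹⁹ J.
Energy delivered: (115 mW)(543 s) = 62.45 J.
Photons incident: 62.45 / 6.306×10⁻¹⁹ = 9.903×10¹⁹, i.e. 9.903×10¹⁹/6.022×10²³ = 1.644×10⁻⁴ mol.
Φ = 2.773×10⁻⁵ mol / 1.644×10⁻⁴ mol photons = 0.169.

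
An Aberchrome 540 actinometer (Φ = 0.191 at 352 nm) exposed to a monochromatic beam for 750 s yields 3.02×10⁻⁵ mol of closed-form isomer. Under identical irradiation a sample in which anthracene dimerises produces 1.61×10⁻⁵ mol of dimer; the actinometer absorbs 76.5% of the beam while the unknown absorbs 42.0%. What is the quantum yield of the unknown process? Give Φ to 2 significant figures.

Photons absorbed by the actinometer: 3.02×10⁻⁵ / 0.191 = 1.581×10⁻⁴ mol.
Incident flux: 1.581×10⁻⁴ / 0.765 = 2.067×10⁻⁴ einstein.
Absorbed by unknown: 0.420 × 2.067×10⁻⁴ = 8.681×10⁻⁵ mol.
Φ(unknown) = 1.61×10⁻⁵ / 8.681×10⁻⁵ = 0.19.

Φ = 0.19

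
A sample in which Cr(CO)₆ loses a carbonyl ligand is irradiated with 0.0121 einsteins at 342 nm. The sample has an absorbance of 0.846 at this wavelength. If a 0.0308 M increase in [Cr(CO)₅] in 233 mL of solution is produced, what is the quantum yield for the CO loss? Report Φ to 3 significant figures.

Product: (0.0308 M)(0.233 L) = 0.007176 mol.
Fraction absorbed: 1 − 10^(−0.846) = 0.8574.
Photons absorbed: 0.8574 × 0.0121 = 0.01037 mol.
Φ = 0.007176 mol / 0.01037 mol photons = 0.692.

Φ = 0.692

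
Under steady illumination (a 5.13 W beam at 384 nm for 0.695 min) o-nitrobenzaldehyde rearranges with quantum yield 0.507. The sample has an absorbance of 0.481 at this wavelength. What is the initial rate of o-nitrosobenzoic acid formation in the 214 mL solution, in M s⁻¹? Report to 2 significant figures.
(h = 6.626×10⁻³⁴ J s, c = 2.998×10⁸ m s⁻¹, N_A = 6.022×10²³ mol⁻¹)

Photon energy at 384 nm: hc/λ = (6.626×10⁻³⁴)(2.998×10⁸)/(384×10⁻⁹) = 5.173×10⁻¹⁹ J.
Energy delivered: (5.13 W)(41.7 s) = 213.9 J.
Photons incident: 213.9 / 5.173×10⁻¹⁹ = 4.135×10²⁰, i.e. 4.135×10²⁰/6.022×10²³ = 6.866×10⁻⁴ mol.
Fraction absorbed: 1 − 10^(−0.481) = 0.6696.
Photons absorbed: 0.6696 × 6.866×10⁻⁴ = 4.597×10⁻⁴ mol.
Product formed: 0.507 × 4.597×10⁻⁴ = 2.331×10⁻⁴ mol.
Rate: 2.331×10⁻⁴ mol / (41.7 s × 0.214 L) = 2.6×10⁻⁵ M s⁻¹.

2.6×10⁻⁵ M s⁻¹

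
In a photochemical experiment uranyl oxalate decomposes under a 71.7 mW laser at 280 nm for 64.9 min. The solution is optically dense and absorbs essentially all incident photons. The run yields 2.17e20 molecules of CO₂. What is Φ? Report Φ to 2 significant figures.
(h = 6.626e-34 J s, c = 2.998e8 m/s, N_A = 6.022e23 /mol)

Φ = 0.55

Product: 2.17e20 / 6.022e23 = 3.603e-4 mol.
Photon energy at 280 nm: hc/λ = (6.626e-34)(2.998e8)/(280e-9) = 7.095e-19 J.
Energy delivered: (71.7 mW)(3894 s) = 279.2 J.
Photons incident: 279.2 / 7.095e-19 = 3.935e20, i.e. 3.935e20/6.022e23 = 6.534e-4 mol.
Φ = 3.603e-4 mol / 6.534e-4 mol photons = 0.55.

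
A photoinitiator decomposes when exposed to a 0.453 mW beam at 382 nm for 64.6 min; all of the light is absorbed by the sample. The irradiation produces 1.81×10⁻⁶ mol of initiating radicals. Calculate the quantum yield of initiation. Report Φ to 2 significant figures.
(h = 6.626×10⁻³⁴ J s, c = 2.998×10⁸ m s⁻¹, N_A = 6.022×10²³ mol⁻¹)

Φ = 0.32

Photon energy at 382 nm: hc/λ = (6.626×10⁻³⁴)(2.998×10⁸)/(382×10⁻⁹) = 5.200×10⁻¹⁹ J.
Energy delivered: (0.453 mW)(3876 s) = 1.756 J.
Photons incident: 1.756 / 5.200×10⁻¹⁹ = 3.377×10¹⁸, i.e. 3.377×10¹⁸/6.022×10²³ = 5.608×10⁻⁶ mol.
Φ = 1.81×10⁻⁶ mol / 5.608×10⁻⁶ mol photons = 0.32.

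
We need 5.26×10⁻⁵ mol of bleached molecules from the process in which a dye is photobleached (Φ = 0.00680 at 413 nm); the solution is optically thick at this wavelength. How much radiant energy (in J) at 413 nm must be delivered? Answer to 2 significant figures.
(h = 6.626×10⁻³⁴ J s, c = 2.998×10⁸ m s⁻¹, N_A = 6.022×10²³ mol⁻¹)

Photons that must be absorbed: 5.26×10⁻⁵ / 0.00680 = 0.007735 mol.
Photon energy: hc/λ = 4.810×10⁻¹⁹ J; per mole, 2.897×10⁵ J mol⁻¹.
Energy required: 0.007735 × 2.897×10⁵ = 2200 J.

2200 J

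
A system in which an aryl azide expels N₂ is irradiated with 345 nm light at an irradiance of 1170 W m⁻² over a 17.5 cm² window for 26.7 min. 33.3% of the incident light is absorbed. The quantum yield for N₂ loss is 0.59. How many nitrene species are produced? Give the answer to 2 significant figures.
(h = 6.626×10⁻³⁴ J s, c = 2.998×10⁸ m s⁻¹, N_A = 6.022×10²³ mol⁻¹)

1.1×10²¹ species

Photon energy at 345 nm: hc/λ = (6.626×10⁻³⁴)(2.998×10⁸)/(345×10⁻⁹) = 5.758×10⁻¹⁹ J.
Energy delivered: (1170 W m⁻²)(17.5×10⁻⁴ m²)(1602 s) = 3280 J.
Photons incident: 3280 / 5.758×10⁻¹⁹ = 5.696×10²¹, i.e. 5.696×10²¹/6.022×10²³ = 0.009459 mol.
Photons absorbed: 0.333 × 0.009459 = 0.003150 mol.
Product: Φ × n_abs = 0.59 × 0.003150 = 0.001859 mol.
As a count: 0.001859 × 6.022×10²³ = 1.1×10²¹.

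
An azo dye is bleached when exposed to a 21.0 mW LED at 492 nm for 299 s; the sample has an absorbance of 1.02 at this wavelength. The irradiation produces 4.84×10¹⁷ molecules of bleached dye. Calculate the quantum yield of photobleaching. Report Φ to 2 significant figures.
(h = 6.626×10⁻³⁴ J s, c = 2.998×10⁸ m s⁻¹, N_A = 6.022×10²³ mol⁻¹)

Φ = 0.034

Product: 4.84×10¹⁷ / 6.022×10²³ = 8.037×10⁻⁷ mol.
Photon energy at 492 nm: hc/λ = (6.626×10⁻³⁴)(2.998×10⁸)/(492×10⁻⁹) = 4.038×10⁻¹⁹ J.
Energy delivered: (21.0 mW)(299 s) = 6.279 J.
Photons incident: 6.279 / 4.038×10⁻¹⁹ = 1.555×10¹⁹, i.e. 1.555×10¹⁹/6.022×10²³ = 2.582×10⁻⁵ mol.
Fraction absorbed: 1 − 10^(−1.02) = 0.9045.
Photons absorbed: 0.9045 × 2.582×10⁻⁵ = 2.335×10⁻⁵ mol.
Φ = 8.037×10⁻⁷ mol / 2.335×10⁻⁵ mol photons = 0.034.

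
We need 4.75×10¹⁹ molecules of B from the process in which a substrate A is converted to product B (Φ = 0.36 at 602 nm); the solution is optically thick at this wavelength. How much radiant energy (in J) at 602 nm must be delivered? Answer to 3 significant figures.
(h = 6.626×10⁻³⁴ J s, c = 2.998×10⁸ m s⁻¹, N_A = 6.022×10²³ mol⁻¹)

43.5 J

Product: 4.75×10¹⁹ / 6.022×10²³ = 7.888×10⁻⁵ mol.
Photons that must be absorbed: 7.888×10⁻⁵ / 0.36 = 2.191×10⁻⁴ mol.
Photon energy: hc/λ = 3.300×10⁻¹⁹ J; per mole, 1.987×10⁵ J mol⁻¹.
Energy required: 2.191×10⁻⁴ × 1.987×10⁵ = 43.5 J.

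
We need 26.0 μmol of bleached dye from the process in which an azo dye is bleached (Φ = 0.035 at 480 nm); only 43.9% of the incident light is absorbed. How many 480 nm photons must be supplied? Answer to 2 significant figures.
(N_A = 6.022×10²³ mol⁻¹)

1.0×10²¹ photons

Product: 26.0 μmol = 2.60×10⁻⁵ mol.
Photons that must be absorbed: 2.60×10⁻⁵ / 0.035 = 7.429×10⁻⁴ mol.
Incident photons needed: 7.429×10⁻⁴ / 0.439 = 0.001692 mol.
Photon count: 0.001692 × 6.022×10²³ = 1.0×10²¹.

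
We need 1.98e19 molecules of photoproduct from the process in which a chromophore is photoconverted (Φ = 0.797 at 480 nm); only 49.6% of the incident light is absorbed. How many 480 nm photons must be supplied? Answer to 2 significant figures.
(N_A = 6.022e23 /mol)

5.0e19 photons

Product: 1.98e19 / 6.022e23 = 3.288e-5 mol.
Photons that must be absorbed: 3.288e-5 / 0.797 = 4.125e-5 mol.
Incident photons needed: 4.125e-5 / 0.496 = 8.317e-5 mol.
Photon count: 8.317e-5 × 6.022e23 = 5.0e19.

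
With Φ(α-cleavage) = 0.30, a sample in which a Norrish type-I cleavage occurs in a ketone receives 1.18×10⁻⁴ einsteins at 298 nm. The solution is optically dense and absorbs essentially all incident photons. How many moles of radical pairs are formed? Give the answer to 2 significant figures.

3.5×10⁻⁵ mol

Product: Φ × n_abs = 0.30 × 1.18×10⁻⁴ = 3.540×10⁻⁵ mol.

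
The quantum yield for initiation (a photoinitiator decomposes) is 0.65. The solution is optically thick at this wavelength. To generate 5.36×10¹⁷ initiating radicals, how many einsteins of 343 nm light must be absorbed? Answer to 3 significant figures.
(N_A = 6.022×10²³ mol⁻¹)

1.37×10⁻⁶ einstein

Product: 5.36×10¹⁷ / 6.022×10²³ = 8.901×10⁻⁷ mol.
Photons that must be absorbed: 8.901×10⁻⁷ / 0.65 = 1.369×10⁻⁶ mol.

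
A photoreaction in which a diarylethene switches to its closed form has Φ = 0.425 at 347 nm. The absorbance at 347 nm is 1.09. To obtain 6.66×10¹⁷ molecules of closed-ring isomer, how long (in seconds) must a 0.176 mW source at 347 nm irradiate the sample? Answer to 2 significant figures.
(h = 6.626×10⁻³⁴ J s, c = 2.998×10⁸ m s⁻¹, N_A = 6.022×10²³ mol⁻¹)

Product: 6.66×10¹⁷ / 6.022×10²³ = 1.106×10⁻⁶ mol.
Photons that must be absorbed: 1.106×10⁻⁶ / 0.425 = 2.602×10⁻⁶ mol.
Fraction absorbed: 1 − 10^(−1.09) = 0.9187.
Incident photons needed: 2.602×10⁻⁶ / 0.9187 = 2.832×10⁻⁶ mol.
Photon energy: hc/λ = 5.725×10⁻¹⁹ J; per mole, 3.448×10⁵ J mol⁻¹.
Energy required: 2.832×10⁻⁶ × 3.448×10⁵ = 0.9765 J.
Time: 0.9765 J / 0.000176 W = 5500 s.

t ≈ 5500 s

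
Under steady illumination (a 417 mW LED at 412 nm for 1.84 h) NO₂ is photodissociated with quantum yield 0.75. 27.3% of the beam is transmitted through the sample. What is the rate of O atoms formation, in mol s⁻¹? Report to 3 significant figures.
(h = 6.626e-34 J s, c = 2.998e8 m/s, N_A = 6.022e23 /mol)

7.83e-7 mol s⁻¹

Photon energy at 412 nm: hc/λ = (6.626e-34)(2.998e8)/(412e-9) = 4.822e-19 J.
Energy delivered: (417 mW)(6624 s) = 2762 J.
Photons incident: 2762 / 4.822e-19 = 5.728e21, i.e. 5.728e21/6.022e23 = 0.009512 mol.
Fraction absorbed: 1 − 27.3/100 = 0.7270.
Photons absorbed: 0.7270 × 0.009512 = 0.006915 mol.
Product formed: 0.75 × 0.006915 = 0.005186 mol.
Rate: 0.005186 / 6624 s = 7.83e-7 mol s⁻¹.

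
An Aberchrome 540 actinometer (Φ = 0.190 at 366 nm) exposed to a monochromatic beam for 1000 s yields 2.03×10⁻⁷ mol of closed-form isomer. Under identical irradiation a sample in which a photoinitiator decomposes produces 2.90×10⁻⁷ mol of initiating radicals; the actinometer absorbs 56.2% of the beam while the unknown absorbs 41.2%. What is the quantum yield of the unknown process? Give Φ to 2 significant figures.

Photons absorbed by the actinometer: 2.03×10⁻⁷ / 0.190 = 1.068×10⁻⁶ mol.
Incident flux: 1.068×10⁻⁶ / 0.562 = 1.900×10⁻⁶ einstein.
Absorbed by unknown: 0.412 × 1.900×10⁻⁶ = 7.828×10⁻⁷ mol.
Φ(unknown) = 2.90×10⁻⁷ / 7.828×10⁻⁷ = 0.37.

Φ = 0.37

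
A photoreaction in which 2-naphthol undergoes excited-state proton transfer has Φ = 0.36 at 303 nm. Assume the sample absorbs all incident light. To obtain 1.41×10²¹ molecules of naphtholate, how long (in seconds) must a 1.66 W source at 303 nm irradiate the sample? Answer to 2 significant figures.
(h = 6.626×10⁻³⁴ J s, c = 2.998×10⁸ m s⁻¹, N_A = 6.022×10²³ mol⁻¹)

Product: 1.41×10²¹ / 6.022×10²³ = 0.002341 mol.
Photons that must be absorbed: 0.002341 / 0.36 = 0.006503 mol.
Photon energy: hc/λ = 6.556×10⁻¹⁹ J; per mole, 3.948×10⁵ J mol⁻¹.
Energy required: 0.006503 × 3.948×10⁵ = 2567 J.
Time: 2567 J / 1.66 W = 1500 s.

t ≈ 1500 s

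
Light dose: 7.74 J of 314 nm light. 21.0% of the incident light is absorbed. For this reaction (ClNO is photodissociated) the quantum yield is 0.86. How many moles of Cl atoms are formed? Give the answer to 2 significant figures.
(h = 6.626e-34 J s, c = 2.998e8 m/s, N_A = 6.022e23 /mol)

3.7e-6 mol

Photon energy at 314 nm: hc/λ = (6.626e-34)(2.998e8)/(314e-9) = 6.326e-19 J.
Photons incident: 7.74 / 6.326e-19 = 1.224e19, i.e. 1.224e19/6.022e23 = 2.033e-5 mol.
Photons absorbed: 0.210 × 2.033e-5 = 4.269e-6 mol.
Product: Φ × n_abs = 0.86 × 4.269e-6 = 3.671e-6 mol.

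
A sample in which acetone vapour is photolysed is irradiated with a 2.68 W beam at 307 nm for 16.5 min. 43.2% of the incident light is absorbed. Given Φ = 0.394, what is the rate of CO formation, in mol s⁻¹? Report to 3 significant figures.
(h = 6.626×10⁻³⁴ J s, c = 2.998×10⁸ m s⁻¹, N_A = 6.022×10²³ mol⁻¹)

Photon energy at 307 nm: hc/λ = (6.626×10⁻³⁴)(2.998×10⁸)/(307×10⁻⁹) = 6.471×10⁻¹⁹ J.
Energy delivered: (2.68 W)(990 s) = 2653 J.
Photons incident: 2653 / 6.471×10⁻¹⁹ = 4.100×10²¹, i.e. 4.100×10²¹/6.022×10²³ = 0.006808 mol.
Photons absorbed: 0.432 × 0.006808 = 0.002941 mol.
Product formed: 0.394 × 0.002941 = 0.001159 mol.
Rate: 0.001159 / 990 s = 1.17×10⁻⁶ mol s⁻¹.

1.17×10⁻⁶ mol s⁻¹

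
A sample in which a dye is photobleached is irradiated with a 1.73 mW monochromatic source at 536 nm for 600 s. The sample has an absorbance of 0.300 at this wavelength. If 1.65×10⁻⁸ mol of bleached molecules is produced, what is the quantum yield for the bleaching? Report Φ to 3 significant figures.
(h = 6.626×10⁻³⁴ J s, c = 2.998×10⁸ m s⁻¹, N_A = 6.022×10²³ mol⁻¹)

Photon energy at 536 nm: hc/λ = (6.626×10⁻³⁴)(2.998×10⁸)/(536×10⁻⁹) = 3.706×10⁻¹⁹ J.
Energy delivered: (1.73 mW)(600 s) = 1.038 J.
Photons incident: 1.038 / 3.706×10⁻¹⁹ = 2.801×10¹⁸, i.e. 2.801×10¹⁸/6.022×10²³ = 4.651×10⁻⁶ mol.
Fraction absorbed: 1 − 10^(−0.300) = 0.4988.
Photons absorbed: 0.4988 × 4.651×10⁻⁶ = 2.320×10⁻⁶ mol.
Φ = 1.65×10⁻⁸ mol / 2.320×10⁻⁶ mol photons = 0.00711.

Φ = 0.00711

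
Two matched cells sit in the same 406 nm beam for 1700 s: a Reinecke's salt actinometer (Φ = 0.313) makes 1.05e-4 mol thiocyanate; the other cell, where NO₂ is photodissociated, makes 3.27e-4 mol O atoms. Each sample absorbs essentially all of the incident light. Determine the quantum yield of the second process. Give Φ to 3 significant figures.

Φ = 0.975

Photons absorbed by the actinometer: 1.05e-4 / 0.313 = 3.355e-4 mol.
Φ(unknown) = 3.27e-4 / 3.355e-4 = 0.975.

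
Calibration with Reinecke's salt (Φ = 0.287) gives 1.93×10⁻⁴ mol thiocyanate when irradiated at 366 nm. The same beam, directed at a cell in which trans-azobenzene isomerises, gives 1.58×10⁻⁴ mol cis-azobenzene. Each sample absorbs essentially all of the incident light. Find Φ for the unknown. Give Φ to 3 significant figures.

Photons absorbed by the actinometer: 1.93×10⁻⁴ / 0.287 = 6.725×10⁻⁴ mol.
Φ(unknown) = 1.58×10⁻⁴ / 6.725×10⁻⁴ = 0.235.

Φ = 0.235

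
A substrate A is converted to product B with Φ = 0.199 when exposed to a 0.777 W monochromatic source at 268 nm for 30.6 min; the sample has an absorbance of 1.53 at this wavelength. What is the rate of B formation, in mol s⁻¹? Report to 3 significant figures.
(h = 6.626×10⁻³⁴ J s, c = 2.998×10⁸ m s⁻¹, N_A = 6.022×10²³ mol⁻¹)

Photon energy at 268 nm: hc/λ = (6.626×10⁻³⁴)(2.998×10⁸)/(268×10⁻⁹) = 7.412×10⁻¹⁹ J.
Energy delivered: (0.777 W)(1836 s) = 1427 J.
Photons incident: 1427 / 7.412×10⁻¹⁹ = 1.925×10²¹, i.e. 1.925×10²¹/6.022×10²³ = 0.003197 mol.
Fraction absorbed: 1 − 10^(−1.53) = 0.9705.
Photons absorbed: 0.9705 × 0.003197 = 0.003103 mol.
Product formed: 0.199 × 0.003103 = 6.175×10⁻⁴ mol.
Rate: 6.175×10⁻⁴ / 1836 s = 3.36×10⁻⁷ mol s⁻¹.

3.36×10⁻⁷ mol s⁻¹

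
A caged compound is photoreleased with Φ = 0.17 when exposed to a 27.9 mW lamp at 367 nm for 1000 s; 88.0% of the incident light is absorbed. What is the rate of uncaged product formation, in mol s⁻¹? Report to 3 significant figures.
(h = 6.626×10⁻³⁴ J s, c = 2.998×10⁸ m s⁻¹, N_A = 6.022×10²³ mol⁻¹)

1.28×10⁻⁸ mol s⁻¹

Photon energy at 367 nm: hc/λ = (6.626×10⁻³⁴)(2.998×10⁸)/(367×10⁻⁹) = 5.413×10⁻¹⁹ J.
Energy delivered: (27.9 mW)(1000 s) = 27.90 J.
Photons incident: 27.90 / 5.413×10⁻¹⁹ = 5.154×10¹⁹, i.e. 5.154×10¹⁹/6.022×10²³ = 8.559×10⁻⁵ mol.
Photons absorbed: 0.880 × 8.559×10⁻⁵ = 7.532×10⁻⁵ mol.
Product formed: 0.17 × 7.532×10⁻⁵ = 1.280×10⁻⁵ mol.
Rate: 1.280×10⁻⁵ / 1000 s = 1.28×10⁻⁸ mol s⁻¹.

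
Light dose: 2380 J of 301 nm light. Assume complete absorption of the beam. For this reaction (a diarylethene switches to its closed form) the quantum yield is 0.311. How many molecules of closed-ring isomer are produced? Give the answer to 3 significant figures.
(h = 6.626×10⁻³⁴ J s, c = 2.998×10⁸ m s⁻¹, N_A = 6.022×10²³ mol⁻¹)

1.12×10²¹ molecules

Photon energy at 301 nm: hc/λ = (6.626×10⁻³⁴)(2.998×10⁸)/(301×10⁻⁹) = 6.600×10⁻¹⁹ J.
Photons incident: 2380 / 6.600×10⁻¹⁹ = 3.606×10²¹, i.e. 3.606×10²¹/6.022×10²³ = 0.005988 mol.
Product: Φ × n_abs = 0.311 × 0.005988 = 0.001862 mol.
As a count: 0.001862 × 6.022×10²³ = 1.12×10²¹.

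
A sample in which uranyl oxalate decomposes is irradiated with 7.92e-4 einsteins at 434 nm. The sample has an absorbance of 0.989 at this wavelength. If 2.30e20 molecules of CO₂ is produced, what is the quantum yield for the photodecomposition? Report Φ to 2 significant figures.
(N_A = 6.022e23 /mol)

Product: 2.30e20 / 6.022e23 = 3.819e-4 mol.
Fraction absorbed: 1 − 10^(−0.989) = 0.8974.
Photons absorbed: 0.8974 × 7.92e-4 = 7.107e-4 mol.
Φ = 3.819e-4 mol / 7.107e-4 mol photons = 0.54.

Φ = 0.54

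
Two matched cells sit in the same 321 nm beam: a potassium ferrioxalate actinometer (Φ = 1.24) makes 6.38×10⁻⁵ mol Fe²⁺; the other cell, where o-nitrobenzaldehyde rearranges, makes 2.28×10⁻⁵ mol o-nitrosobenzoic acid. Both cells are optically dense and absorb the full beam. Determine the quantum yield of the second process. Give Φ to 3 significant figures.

Photons absorbed by the actinometer: 6.38×10⁻⁵ / 1.24 = 5.145×10⁻⁵ mol.
Φ(unknown) = 2.28×10⁻⁵ / 5.145×10⁻⁵ = 0.443.

Φ = 0.443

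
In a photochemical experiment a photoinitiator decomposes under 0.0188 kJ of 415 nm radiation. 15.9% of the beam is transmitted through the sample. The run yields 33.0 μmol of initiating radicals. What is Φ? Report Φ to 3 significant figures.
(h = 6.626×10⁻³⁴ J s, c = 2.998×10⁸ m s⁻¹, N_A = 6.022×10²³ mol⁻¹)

Product: 33.0 μmol = 3.30×10⁻⁵ mol.
Photon energy at 415 nm: hc/λ = (6.626×10⁻³⁴)(2.998×10⁸)/(415×10⁻⁹) = 4.787×10⁻¹⁹ J.
Incident energy: 0.0188 kJ = 18.8 J.
Photons incident: 18.8 / 4.787×10⁻¹⁹ = 3.927×10¹⁹, i.e. 3.927×10¹⁹/6.022×10²³ = 6.521×10⁻⁵ mol.
Fraction absorbed: 1 − 15.9/100 = 0.8410.
Photons absorbed: 0.8410 × 6.521×10⁻⁵ = 5.484×10⁻⁵ mol.
Φ = 3.30×10⁻⁵ mol / 5.484×10⁻⁵ mol photons = 0.602.

Φ = 0.602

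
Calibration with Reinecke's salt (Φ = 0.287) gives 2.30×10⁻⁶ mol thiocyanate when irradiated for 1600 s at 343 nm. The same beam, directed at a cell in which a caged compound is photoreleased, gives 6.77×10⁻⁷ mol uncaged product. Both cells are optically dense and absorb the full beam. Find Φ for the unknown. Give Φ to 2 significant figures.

Φ = 0.084

Photons absorbed by the actinometer: 2.30×10⁻⁶ / 0.287 = 8.014×10⁻⁶ mol.
Φ(unknown) = 6.77×10⁻⁷ / 8.014×10⁻⁶ = 0.084.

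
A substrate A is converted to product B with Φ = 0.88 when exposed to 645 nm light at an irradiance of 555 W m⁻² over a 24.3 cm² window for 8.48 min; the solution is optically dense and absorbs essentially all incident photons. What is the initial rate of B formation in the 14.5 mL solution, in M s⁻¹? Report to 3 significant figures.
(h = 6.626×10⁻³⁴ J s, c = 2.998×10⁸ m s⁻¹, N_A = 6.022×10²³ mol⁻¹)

4.41×10⁻⁴ M s⁻¹

Photon energy at 645 nm: hc/λ = (6.626×10⁻³⁴)(2.998×10⁸)/(645×10⁻⁹) = 3.080×10⁻¹⁹ J.
Energy delivered: (555 W m⁻²)(24.3×10⁻⁴ m²)(508.8 s) = 686.2 J.
Photons incident: 686.2 / 3.080×10⁻¹⁹ = 2.228×10²¹, i.e. 2.228×10²¹/6.022×10²³ = 0.003700 mol.
Product formed: 0.88 × 0.003700 = 0.003256 mol.
Rate: 0.003256 mol / (508.8 s × 0.0145 L) = 4.41×10⁻⁴ M s⁻¹.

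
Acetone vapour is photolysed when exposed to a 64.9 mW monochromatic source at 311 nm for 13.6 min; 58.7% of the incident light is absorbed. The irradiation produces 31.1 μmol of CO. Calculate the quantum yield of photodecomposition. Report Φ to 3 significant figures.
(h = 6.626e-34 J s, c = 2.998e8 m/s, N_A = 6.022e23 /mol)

Φ = 0.385

Product: 31.1 μmol = 3.11e-5 mol.
Photon energy at 311 nm: hc/λ = (6.626e-34)(2.998e8)/(311e-9) = 6.387e-19 J.
Energy delivered: (64.9 mW)(816 s) = 52.96 J.
Photons incident: 52.96 / 6.387e-19 = 8.292e19, i.e. 8.292e19/6.022e23 = 1.377e-4 mol.
Photons absorbed: 0.587 × 1.377e-4 = 8.083e-5 mol.
Φ = 3.11e-5 mol / 8.083e-5 mol photons = 0.385.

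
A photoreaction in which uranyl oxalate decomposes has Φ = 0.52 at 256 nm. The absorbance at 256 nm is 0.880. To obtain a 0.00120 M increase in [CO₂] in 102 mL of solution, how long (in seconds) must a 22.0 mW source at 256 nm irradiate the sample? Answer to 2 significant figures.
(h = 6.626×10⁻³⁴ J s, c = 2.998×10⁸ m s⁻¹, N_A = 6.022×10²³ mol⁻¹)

Product: (0.00120 M)(0.102 L) = 1.224×10⁻⁴ mol.
Photons that must be absorbed: 1.224×10⁻⁴ / 0.52 = 2.354×10⁻⁴ mol.
Fraction absorbed: 1 − 10^(−0.880) = 0.8682.
Incident photons needed: 2.354×10⁻⁴ / 0.8682 = 2.711×10⁻⁴ mol.
Photon energy: hc/λ = 7.760×10⁻¹⁹ J; per mole, 4.673×10⁵ J mol⁻¹.
Energy required: 2.711×10⁻⁴ × 4.673×10⁵ = 126.7 J.
Time: 126.7 J / 0.022 W = 5800 s.

t ≈ 5800 s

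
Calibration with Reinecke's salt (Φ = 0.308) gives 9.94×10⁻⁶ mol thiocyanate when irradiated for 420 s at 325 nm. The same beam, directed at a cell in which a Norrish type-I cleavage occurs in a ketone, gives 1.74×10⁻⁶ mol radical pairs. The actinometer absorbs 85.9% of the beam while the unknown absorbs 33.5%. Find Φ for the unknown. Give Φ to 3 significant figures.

Φ = 0.138

Photons absorbed by the actinometer: 9.94×10⁻⁶ / 0.308 = 3.227×10⁻⁵ mol.
Incident flux: 3.227×10⁻⁵ / 0.859 = 3.757×10⁻⁵ einstein.
Absorbed by unknown: 0.335 × 3.757×10⁻⁵ = 1.259×10⁻⁵ mol.
Φ(unknown) = 1.74×10⁻⁶ / 1.259×10⁻⁵ = 0.138.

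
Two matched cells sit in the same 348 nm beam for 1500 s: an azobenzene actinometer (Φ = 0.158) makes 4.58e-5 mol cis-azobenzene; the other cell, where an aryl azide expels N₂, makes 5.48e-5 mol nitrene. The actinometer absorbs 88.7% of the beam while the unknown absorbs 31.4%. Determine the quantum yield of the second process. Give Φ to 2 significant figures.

Photons absorbed by the actinometer: 4.58e-5 / 0.158 = 2.899e-4 mol.
Incident flux: 2.899e-4 / 0.887 = 3.268e-4 einstein.
Absorbed by unknown: 0.314 × 3.268e-4 = 1.026e-4 mol.
Φ(unknown) = 5.48e-5 / 1.026e-4 = 0.53.

Φ = 0.53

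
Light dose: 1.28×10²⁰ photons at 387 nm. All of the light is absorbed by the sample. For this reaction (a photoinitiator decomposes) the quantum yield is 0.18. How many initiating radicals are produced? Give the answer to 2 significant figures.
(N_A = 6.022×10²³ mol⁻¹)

2.3×10¹⁹ initiating radicals

Moles of photons: 1.28×10²⁰ / 6.022×10²³ = 2.126×10⁻⁴ mol.
Product: Φ × n_abs = 0.18 × 2.126×10⁻⁴ = 3.827×10⁻⁵ mol.
As a count: 3.827×10⁻⁵ × 6.022×10²³ = 2.3×10¹⁹.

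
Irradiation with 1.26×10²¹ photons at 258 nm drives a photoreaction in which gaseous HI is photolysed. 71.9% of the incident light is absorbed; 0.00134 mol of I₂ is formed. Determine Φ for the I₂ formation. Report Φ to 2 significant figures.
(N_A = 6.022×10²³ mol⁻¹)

Φ = 0.89

Moles of photons: 1.26×10²¹ / 6.022×10²³ = 0.002092 mol.
Photons absorbed: 0.719 × 0.002092 = 0.001504 mol.
Φ = 0.00134 mol / 0.001504 mol photons = 0.89.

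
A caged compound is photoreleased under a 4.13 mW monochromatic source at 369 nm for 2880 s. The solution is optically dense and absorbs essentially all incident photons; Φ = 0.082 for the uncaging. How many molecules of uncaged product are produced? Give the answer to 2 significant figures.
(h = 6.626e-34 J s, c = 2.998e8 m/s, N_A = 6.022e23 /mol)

1.8e18 molecules

Photon energy at 369 nm: hc/λ = (6.626e-34)(2.998e8)/(369e-9) = 5.383e-19 J.
Energy delivered: (4.13 mW)(2880 s) = 11.89 J.
Photons incident: 11.89 / 5.383e-19 = 2.209e19, i.e. 2.209e19/6.022e23 = 3.668e-5 mol.
Product: Φ × n_abs = 0.082 × 3.668e-5 = 3.008e-6 mol.
As a count: 3.008e-6 × 6.022e23 = 1.8e18.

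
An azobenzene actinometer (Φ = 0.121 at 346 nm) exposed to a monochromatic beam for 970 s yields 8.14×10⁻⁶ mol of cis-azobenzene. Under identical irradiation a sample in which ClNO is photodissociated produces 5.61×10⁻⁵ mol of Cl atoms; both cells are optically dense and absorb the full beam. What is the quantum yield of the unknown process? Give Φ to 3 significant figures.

Φ = 0.834

Photons absorbed by the actinometer: 8.14×10⁻⁶ / 0.121 = 6.727×10⁻⁵ mol.
Φ(unknown) = 5.61×10⁻⁵ / 6.727×10⁻⁵ = 0.834.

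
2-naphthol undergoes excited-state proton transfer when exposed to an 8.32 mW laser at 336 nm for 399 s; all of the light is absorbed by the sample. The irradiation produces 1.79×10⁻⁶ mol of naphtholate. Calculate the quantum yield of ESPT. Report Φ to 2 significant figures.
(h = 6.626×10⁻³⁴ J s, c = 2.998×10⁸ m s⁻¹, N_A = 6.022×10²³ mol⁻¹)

Photon energy at 336 nm: hc/λ = (6.626×10⁻³⁴)(2.998×10⁸)/(336×10⁻⁹) = 5.912×10⁻¹⁹ J.
Energy delivered: (8.32 mW)(399 s) = 3.320 J.
Photons incident: 3.320 / 5.912×10⁻¹⁹ = 5.616×10¹⁸, i.e. 5.616×10¹⁸/6.022×10²³ = 9.326×10⁻⁶ mol.
Φ = 1.79×10⁻⁶ mol / 9.326×10⁻⁶ mol photons = 0.19.

Φ = 0.19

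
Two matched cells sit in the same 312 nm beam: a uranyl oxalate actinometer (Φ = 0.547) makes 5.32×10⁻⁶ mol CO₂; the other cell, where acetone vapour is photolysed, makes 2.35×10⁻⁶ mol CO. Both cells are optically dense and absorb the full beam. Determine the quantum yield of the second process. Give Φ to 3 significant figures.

Φ = 0.242

Photons absorbed by the actinometer: 5.32×10⁻⁶ / 0.547 = 9.726×10⁻⁶ mol.
Φ(unknown) = 2.35×10⁻⁶ / 9.726×10⁻⁶ = 0.242.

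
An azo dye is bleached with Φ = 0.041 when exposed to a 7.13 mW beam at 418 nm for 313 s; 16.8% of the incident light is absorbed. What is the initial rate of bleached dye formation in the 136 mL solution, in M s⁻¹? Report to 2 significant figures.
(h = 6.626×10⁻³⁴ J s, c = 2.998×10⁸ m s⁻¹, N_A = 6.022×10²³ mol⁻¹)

1.3×10⁻⁹ M s⁻¹

Photon energy at 418 nm: hc/λ = (6.626×10⁻³⁴)(2.998×10⁸)/(418×10⁻⁹) = 4.752×10⁻¹⁹ J.
Energy delivered: (7.13 mW)(313 s) = 2.232 J.
Photons incident: 2.232 / 4.752×10⁻¹⁹ = 4.697×10¹⁸, i.e. 4.697×10¹⁸/6.022×10²³ = 7.800×10⁻⁶ mol.
Photons absorbed: 0.168 × 7.800×10⁻⁶ = 1.310×10⁻⁶ mol.
Product formed: 0.041 × 1.310×10⁻⁶ = 5.371×10⁻⁸ mol.
Rate: 5.371×10⁻⁸ mol / (313 s × 0.136 L) = 1.3×10⁻⁹ M s⁻¹.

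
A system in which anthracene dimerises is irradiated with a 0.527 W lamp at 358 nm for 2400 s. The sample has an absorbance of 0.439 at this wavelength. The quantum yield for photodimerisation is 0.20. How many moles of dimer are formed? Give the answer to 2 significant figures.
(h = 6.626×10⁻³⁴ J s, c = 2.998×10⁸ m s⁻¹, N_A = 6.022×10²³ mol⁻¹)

Photon energy at 358 nm: hc/λ = (6.626×10⁻³⁴)(2.998×10⁸)/(358×10⁻⁹) = 5.549×10⁻¹⁹ J.
Energy delivered: (0.527 W)(2400 s) = 1265 J.
Photons incident: 1265 / 5.549×10⁻¹⁹ = 2.280×10²¹, i.e. 2.280×10²¹/6.022×10²³ = 0.003786 mol.
Fraction absorbed: 1 − 10^(−0.439) = 0.6361.
Photons absorbed: 0.6361 × 0.003786 = 0.002408 mol.
Product: Φ × n_abs = 0.20 × 0.002408 = 4.816×10⁻⁴ mol.

4.8×10⁻⁴ mol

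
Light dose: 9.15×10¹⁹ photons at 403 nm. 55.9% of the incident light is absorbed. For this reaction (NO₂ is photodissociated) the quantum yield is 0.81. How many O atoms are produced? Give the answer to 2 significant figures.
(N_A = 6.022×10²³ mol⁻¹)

4.1×10¹⁹ atoms

Moles of photons: 9.15×10¹⁹ / 6.022×10²³ = 1.519×10⁻⁴ mol.
Photons absorbed: 0.559 × 1.519×10⁻⁴ = 8.491×10⁻⁵ mol.
Product: Φ × n_abs = 0.81 × 8.491×10⁻⁵ = 6.878×10⁻⁵ mol.
As a count: 6.878×10⁻⁵ × 6.022×10²³ = 4.1×10¹⁹.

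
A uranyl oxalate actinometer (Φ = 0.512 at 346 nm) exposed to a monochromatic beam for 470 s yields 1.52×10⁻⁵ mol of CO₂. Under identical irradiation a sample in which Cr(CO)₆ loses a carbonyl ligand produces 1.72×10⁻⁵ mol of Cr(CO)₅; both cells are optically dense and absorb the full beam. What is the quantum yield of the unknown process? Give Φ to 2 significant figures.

Φ = 0.58

Photons absorbed by the actinometer: 1.52×10⁻⁵ / 0.512 = 2.969×10⁻⁵ mol.
Φ(unknown) = 1.72×10⁻⁵ / 2.969×10⁻⁵ = 0.58.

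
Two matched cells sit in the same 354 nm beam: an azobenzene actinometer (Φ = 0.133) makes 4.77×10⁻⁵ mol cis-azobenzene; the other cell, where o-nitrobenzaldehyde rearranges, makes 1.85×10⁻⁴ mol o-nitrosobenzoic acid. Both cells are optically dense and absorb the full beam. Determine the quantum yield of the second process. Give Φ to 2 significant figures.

Φ = 0.52

Photons absorbed by the actinometer: 4.77×10⁻⁵ / 0.133 = 3.586×10⁻⁴ mol.
Φ(unknown) = 1.85×10⁻⁴ / 3.586×10⁻⁴ = 0.52.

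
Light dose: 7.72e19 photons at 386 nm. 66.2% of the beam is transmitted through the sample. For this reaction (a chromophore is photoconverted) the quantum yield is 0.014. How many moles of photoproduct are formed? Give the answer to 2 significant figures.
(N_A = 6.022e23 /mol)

6.1e-7 mol

Moles of photons: 7.72e19 / 6.022e23 = 1.282e-4 mol.
Fraction absorbed: 1 − 66.2/100 = 0.3380.
Photons absorbed: 0.3380 × 1.282e-4 = 4.333e-5 mol.
Product: Φ × n_abs = 0.014 × 4.333e-5 = 6.066e-7 mol.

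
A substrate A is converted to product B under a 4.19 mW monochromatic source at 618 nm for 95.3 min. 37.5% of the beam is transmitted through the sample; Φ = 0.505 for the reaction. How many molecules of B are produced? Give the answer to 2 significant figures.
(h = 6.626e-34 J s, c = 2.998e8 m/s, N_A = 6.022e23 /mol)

2.4e19 molecules

Photon energy at 618 nm: hc/λ = (6.626e-34)(2.998e8)/(618e-9) = 3.214e-19 J.
Energy delivered: (4.19 mW)(5718 s) = 23.96 J.
Photons incident: 23.96 / 3.214e-19 = 7.455e19, i.e. 7.455e19/6.022e23 = 1.238e-4 mol.
Fraction absorbed: 1 − 37.5/100 = 0.6250.
Photons absorbed: 0.6250 × 1.238e-4 = 7.738e-5 mol.
Product: Φ × n_abs = 0.505 × 7.738e-5 = 3.908e-5 mol.
As a count: 3.908e-5 × 6.022e23 = 2.4e19.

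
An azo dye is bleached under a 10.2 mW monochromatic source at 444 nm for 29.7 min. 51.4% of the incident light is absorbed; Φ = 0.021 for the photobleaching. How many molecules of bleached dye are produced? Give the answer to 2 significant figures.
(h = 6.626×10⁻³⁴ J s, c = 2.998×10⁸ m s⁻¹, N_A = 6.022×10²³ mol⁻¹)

Photon energy at 444 nm: hc/λ = (6.626×10⁻³⁴)(2.998×10⁸)/(444×10⁻⁹) = 4.474×10⁻¹⁹ J.
Energy delivered: (10.2 mW)(1782 s) = 18.18 J.
Photons incident: 18.18 / 4.474×10⁻¹⁹ = 4.063×10¹⁹, i.e. 4.063×10¹⁹/6.022×10²³ = 6.747×10⁻⁵ mol.
Photons absorbed: 0.514 × 6.747×10⁻⁵ = 3.468×10⁻⁵ mol.
Product: Φ × n_abs = 0.021 × 3.468×10⁻⁵ = 7.283×10⁻⁷ mol.
As a count: 7.283×10⁻⁷ × 6.022×10²³ = 4.4×10¹⁷.

4.4×10¹⁷ molecules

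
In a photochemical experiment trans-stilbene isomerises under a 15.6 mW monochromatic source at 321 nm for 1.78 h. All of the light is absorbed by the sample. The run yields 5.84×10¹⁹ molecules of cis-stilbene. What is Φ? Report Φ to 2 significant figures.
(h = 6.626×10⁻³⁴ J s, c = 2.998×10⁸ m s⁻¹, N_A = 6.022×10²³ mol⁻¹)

Φ = 0.36

Product: 5.84×10¹⁹ / 6.022×10²³ = 9.698×10⁻⁵ mol.
Photon energy at 321 nm: hc/λ = (6.626×10⁻³⁴)(2.998×10⁸)/(321×10⁻⁹) = 6.188×10⁻¹⁹ J.
Energy delivered: (15.6 mW)(6408 s) = 99.96 J.
Photons incident: 99.96 / 6.188×10⁻¹⁹ = 1.615×10²⁰, i.e. 1.615×10²⁰/6.022×10²³ = 2.682×10⁻⁴ mol.
Φ = 9.698×10⁻⁵ mol / 2.682×10⁻⁴ mol photons = 0.36.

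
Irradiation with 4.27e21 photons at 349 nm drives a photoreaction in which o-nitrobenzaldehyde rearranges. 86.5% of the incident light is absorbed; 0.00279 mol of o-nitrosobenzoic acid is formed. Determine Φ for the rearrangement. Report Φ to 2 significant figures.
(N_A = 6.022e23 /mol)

Φ = 0.45

Moles of photons: 4.27e21 / 6.022e23 = 0.007091 mol.
Photons absorbed: 0.865 × 0.007091 = 0.006134 mol.
Φ = 0.00279 mol / 0.006134 mol photons = 0.45.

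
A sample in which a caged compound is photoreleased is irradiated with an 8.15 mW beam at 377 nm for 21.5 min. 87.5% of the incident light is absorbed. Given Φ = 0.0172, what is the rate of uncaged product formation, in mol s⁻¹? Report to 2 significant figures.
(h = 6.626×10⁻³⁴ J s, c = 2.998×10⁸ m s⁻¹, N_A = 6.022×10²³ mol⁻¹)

3.9×10⁻¹⁰ mol s⁻¹

Photon energy at 377 nm: hc/λ = (6.626×10⁻³⁴)(2.998×10⁸)/(377×10⁻⁹) = 5.269×10⁻¹⁹ J.
Energy delivered: (8.15 mW)(1290 s) = 10.51 J.
Photons incident: 10.51 / 5.269×10⁻¹⁹ = 1.995×10¹⁹, i.e. 1.995×10¹⁹/6.022×10²³ = 3.313×10⁻⁵ mol.
Photons absorbed: 0.875 × 3.313×10⁻⁵ = 2.899×10⁻⁵ mol.
Product formed: 0.0172 × 2.899×10⁻⁵ = 4.986×10⁻⁷ mol.
Rate: 4.986×10⁻⁷ / 1290 s = 3.9×10⁻¹⁰ mol s⁻¹.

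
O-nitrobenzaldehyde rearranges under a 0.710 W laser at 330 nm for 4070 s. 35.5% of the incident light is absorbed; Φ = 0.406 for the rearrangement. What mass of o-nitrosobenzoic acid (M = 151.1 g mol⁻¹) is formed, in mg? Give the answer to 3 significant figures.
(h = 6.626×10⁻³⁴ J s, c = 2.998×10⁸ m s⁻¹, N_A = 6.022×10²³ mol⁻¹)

174 mg

Photon energy at 330 nm: hc/λ = (6.626×10⁻³⁴)(2.998×10⁸)/(330×10⁻⁹) = 6.020×10⁻¹⁹ J.
Energy delivered: (0.710 W)(4070 s) = 2890 J.
Photons incident: 2890 / 6.020×10⁻¹⁹ = 4.801×10²¹, i.e. 4.801×10²¹/6.022×10²³ = 0.007972 mol.
Photons absorbed: 0.355 × 0.007972 = 0.002830 mol.
Product: Φ × n_abs = 0.406 × 0.002830 = 0.001149 mol.
Mass: 0.001149 × 151.1 = 0.1736 g = 174 mg.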